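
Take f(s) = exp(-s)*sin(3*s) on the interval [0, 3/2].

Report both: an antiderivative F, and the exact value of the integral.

A candidate is checked by its d/ds: the result must match f(s).
F(s) = (-sin(3*s) - 3*cos(3*s))*exp(-s)/10 is an antiderivative of f.
Check: d/ds[(-sin(3*s) - 3*cos(3*s))*exp(-s)/10] = exp(-s)*sin(3*s) = f(s).
F(3/2) = -3*exp(-3/2)*cos(9/2)/10 - exp(-3/2)*sin(9/2)/10; F(0) = -3/10.
Integral = F(3/2) - F(0) = -3*exp(-3/2)*cos(9/2)/10 - exp(-3/2)*sin(9/2)/10 + 3/10.

Antiderivative: F(s) = (-sin(3*s) - 3*cos(3*s))*exp(-s)/10; value = -3*exp(-3/2)*cos(9/2)/10 - exp(-3/2)*sin(9/2)/10 + 3/10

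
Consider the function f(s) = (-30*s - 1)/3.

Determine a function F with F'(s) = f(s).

An antiderivative is F(s) = -5*s**2 - s/3.

Any candidate F(s) must reproduce f(s) exactly when differentiated.
Check: d/ds[-5*s**2 - s/3] = -10*s - 1/3, which equals f(s).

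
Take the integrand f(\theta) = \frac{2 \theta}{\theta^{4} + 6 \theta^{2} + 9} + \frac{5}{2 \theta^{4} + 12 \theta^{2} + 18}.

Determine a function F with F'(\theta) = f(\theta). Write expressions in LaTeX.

The integrand splits into summands that can be handled one at a time.
Check: d/d\theta[\frac{15 \theta + 5 \sqrt{3} \left(\theta^{2} + 3\right) \operatorname{atan}{\left(\frac{\sqrt{3} \theta}{3} \right)} - 36}{36 \left(\theta^{2} + 3\right)}] = \frac{4 \theta + 5}{2 \theta^{4} + 12 \theta^{2} + 18}, which equals f(\theta).

An antiderivative is F(\theta) = \frac{15 \theta + 5 \sqrt{3} \left(\theta^{2} + 3\right) \operatorname{atan}{\left(\frac{\sqrt{3} \theta}{3} \right)} - 36}{36 \left(\theta^{2} + 3\right)}.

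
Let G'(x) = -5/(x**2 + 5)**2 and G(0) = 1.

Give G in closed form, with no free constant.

For G(x) to be correct, d/dx[G] must agree with the stated G'(x) identically.
A general antiderivative is -5*x/(10*x**2 + 50) - sqrt(5)*atan(sqrt(5)*x/5)/10 + C.
The condition gives C = 1 - (0) = 1.
So G(x) = (10*x**2 - 5*x - sqrt(5)*(x**2 + 5)*atan(sqrt(5)*x/5) + 50)/(10*(x**2 + 5)).
Check: d/dx[(10*x**2 - 5*x - sqrt(5)*(x**2 + 5)*atan(sqrt(5)*x/5) + 50)/(10*(x**2 + 5))] = -5/(x**4 + 10*x**2 + 25), which equals G'(x).

G(x) = (10*x**2 - 5*x - sqrt(5)*(x**2 + 5)*atan(sqrt(5)*x/5) + 50)/(10*(x**2 + 5))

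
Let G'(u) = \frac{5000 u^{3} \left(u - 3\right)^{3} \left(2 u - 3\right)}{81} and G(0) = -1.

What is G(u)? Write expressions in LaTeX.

G(u) = \frac{1250 u^{4} \left(3 - u\right)^{4} - 81}{81}

G'(u) matches the chain-rule pattern g'(h)*h' with inner function h(u) = - \frac{5 u^{2}}{3} + 5 u; substituting w = h(u) collapses the integral.
A general antiderivative is 2 \left(- \frac{5 u^{2}}{3} + 5 u\right)^{4} + C.
The condition gives C = -1 - (0) = -1.
So G(u) = \frac{1250 u^{4} \left(3 - u\right)^{4} - 81}{81}.
Check: d/du[\frac{1250 u^{4} \left(3 - u\right)^{4} - 81}{81}] = \frac{10000 u^{7}}{81} - \frac{35000 u^{6}}{27} + 5000 u^{5} - \frac{25000 u^{4}}{3} + 5000 u^{3}, which equals G'(u).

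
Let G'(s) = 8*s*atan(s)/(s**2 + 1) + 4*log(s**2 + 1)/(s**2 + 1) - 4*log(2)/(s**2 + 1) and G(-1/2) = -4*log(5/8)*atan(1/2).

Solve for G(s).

Recognize the product-rule pattern: G'(s) = u'v + uv' with u = 4*atan(s), v = log(s**2/2 + 1/2), so integration by parts undoes it.
A general antiderivative is 4*log(s**2/2 + 1/2)*atan(s) + C.
The condition gives C = -4*log(5/8)*atan(1/2) - (-4*log(5/8)*atan(1/2)) = 0.
So G(s) = 4*log(s**2/2 + 1/2)*atan(s).
Check: d/ds[4*log(s**2/2 + 1/2)*atan(s)] = (8*s*atan(s) + 4*log(s**2 + 1) - 4*log(2))/(s**2 + 1), which equals G'(s).

G(s) = 4*log(s**2/2 + 1/2)*atan(s)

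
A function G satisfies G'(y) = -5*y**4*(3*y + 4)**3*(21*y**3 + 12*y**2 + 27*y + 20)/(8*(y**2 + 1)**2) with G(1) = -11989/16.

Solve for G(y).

G(y) = (-5*y**5*(-3*y - 4)**4 + 8*y**2 + 8)/(8*(y**2 + 1))

Recover the given G'(y) by differentiating a candidate G(y); any mismatch rules it out.
A general antiderivative is -20*y*(-3*y**2/2 - 2*y)**4/(2*y**2 + 2) + C.
The condition gives C = -11989/16 - (-12005/16) = 1.
So G(y) = (-5*y**5*(-3*y - 4)**4 + 8*y**2 + 8)/(8*(y**2 + 1)).
Check: d/dy[(-5*y**5*(-3*y - 4)**4 + 8*y**2 + 8)/(8*(y**2 + 1))] = (-2835*y**10 - 12960*y**9 - 25245*y**8 - 32640*y**7 - 34080*y**6 - 23040*y**5 - 6400*y**4)/(8*y**4 + 16*y**2 + 8), which equals G'(y).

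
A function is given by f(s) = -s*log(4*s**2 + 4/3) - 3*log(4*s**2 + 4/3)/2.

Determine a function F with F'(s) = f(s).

An antiderivative is F(s) = -s**2*log(4*s**2 + 4/3)/2 + s**2/2 - 3*s*log(4*s**2 + 4/3)/2 + 3*s - log(s**2 + 1/3)/6 - sqrt(3)*atan(sqrt(3)*s).

Integrate term by term and add the pieces.
Check: d/ds[-s**2*log(4*s**2 + 4/3)/2 + s**2/2 - 3*s*log(4*s**2 + 4/3)/2 + 3*s - log(s**2 + 1/3)/6 - sqrt(3)*atan(sqrt(3)*s)] = -s*log(s**2 + 1/3) - 2*s*log(2) - 3*log(s**2 + 1/3)/2 - 3*log(2), which equals f(s).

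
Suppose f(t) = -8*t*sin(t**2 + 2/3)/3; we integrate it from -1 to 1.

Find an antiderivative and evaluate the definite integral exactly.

Antiderivative: F(t) = 4*cos(t**2 + 2/3)/3; value = 0

f matches the chain-rule pattern g'(h)*h' with inner function h(t) = t**2 + 2/3; substituting u = h(t) collapses the integral.
F(t) = 4*cos(t**2 + 2/3)/3 is an antiderivative of f.
Check: d/dt[4*cos(t**2 + 2/3)/3] = -8*t*sin(t**2 + 2/3)/3 = f(t).
F(1) = 4*cos(5/3)/3; F(-1) = 4*cos(5/3)/3.
Integral = F(1) - F(-1) = 0.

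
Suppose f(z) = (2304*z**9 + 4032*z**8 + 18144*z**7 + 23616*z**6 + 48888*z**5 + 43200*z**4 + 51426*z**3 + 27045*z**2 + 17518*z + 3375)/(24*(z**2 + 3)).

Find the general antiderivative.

A first test for any F(z): its z-derivative must equal f(z) identically.
Check: d/dz[12*z**8 + 24*z**7 + 78*z**6 + 96*z**5 + 633*z**4/4 + 120*z**3 + 975*z**2/8 + 375*z/8 - 2*log(2*z**2 + 6)/3] = (2304*z**9 + 4032*z**8 + 18144*z**7 + 23616*z**6 + 48888*z**5 + 43200*z**4 + 51426*z**3 + 27045*z**2 + 17518*z + 3375)/(24*z**2 + 72), which equals f(z).

F(z) = 12*z**8 + 24*z**7 + 78*z**6 + 96*z**5 + 633*z**4/4 + 120*z**3 + 975*z**2/8 + 375*z/8 - 2*log(2*z**2 + 6)/3 + C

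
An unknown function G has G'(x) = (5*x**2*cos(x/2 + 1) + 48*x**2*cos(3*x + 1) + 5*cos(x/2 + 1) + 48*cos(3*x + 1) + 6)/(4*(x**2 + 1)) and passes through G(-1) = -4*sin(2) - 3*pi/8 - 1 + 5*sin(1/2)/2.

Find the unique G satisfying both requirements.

G(x) = (5*sin(x/2 + 1) + 8*sin(3*x + 1) + 3*atan(x) - 2)/2

A candidate passes only if d/dx[G] lands on the given G'(x) exactly.
A general antiderivative is 5*sin(x/2 + 1)/2 + 4*sin(3*x + 1) + 3*atan(x)/2 + C.
The condition gives C = -4*sin(2) - 3*pi/8 - 1 + 5*sin(1/2)/2 - (-4*sin(2) - 3*pi/8 + 5*sin(1/2)/2) = -1.
So G(x) = (5*sin(x/2 + 1) + 8*sin(3*x + 1) + 3*atan(x) - 2)/2.
Check: d/dx[(5*sin(x/2 + 1) + 8*sin(3*x + 1) + 3*atan(x) - 2)/2] = (5*x**2*cos(x/2 + 1) + 48*x**2*cos(3*x + 1) + 5*cos(x/2 + 1) + 48*cos(3*x + 1) + 6)/(4*x**2 + 4), which equals G'(x).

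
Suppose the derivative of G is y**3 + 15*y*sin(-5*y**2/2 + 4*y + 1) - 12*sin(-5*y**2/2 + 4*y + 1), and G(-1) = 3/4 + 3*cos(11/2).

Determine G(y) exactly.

Integrate term by term and add the pieces.
A general antiderivative is y**4/4 + 3*cos(-5*y**2/2 + 4*y + 1) + C.
The condition gives C = 3/4 + 3*cos(11/2) - (1/4 + 3*cos(11/2)) = 1/2.
So G(y) = y**4/4 + 3*cos(-5*y**2/2 + 4*y + 1) + 1/2.
Check: d/dy[y**4/4 + 3*cos(-5*y**2/2 + 4*y + 1) + 1/2] = y**3 + 15*y*sin(-5*y**2/2 + 4*y + 1) - 12*sin(-5*y**2/2 + 4*y + 1) = G'(y).

G(y) = y**4/4 + 3*cos(-5*y**2/2 + 4*y + 1) + 1/2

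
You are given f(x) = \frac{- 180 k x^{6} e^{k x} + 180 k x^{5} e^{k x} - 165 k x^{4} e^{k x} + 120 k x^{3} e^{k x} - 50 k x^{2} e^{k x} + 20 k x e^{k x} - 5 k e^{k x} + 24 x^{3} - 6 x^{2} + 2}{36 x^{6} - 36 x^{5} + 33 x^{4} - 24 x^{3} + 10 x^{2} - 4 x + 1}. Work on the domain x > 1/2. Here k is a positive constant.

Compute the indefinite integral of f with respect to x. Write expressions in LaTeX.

Recover f(x) by differentiating a candidate F(x); any mismatch rules it out.
Check: d/dx[- \frac{30 x^{3} e^{k x} - 15 x^{2} e^{k x} + 10 x e^{k x} + 2 x - 5 e^{k x}}{\left(2 x - 1\right) \left(3 x^{2} + 1\right)}] = \frac{- 180 k x^{6} e^{k x} + 180 k x^{5} e^{k x} - 165 k x^{4} e^{k x} + 120 k x^{3} e^{k x} - 50 k x^{2} e^{k x} + 20 k x e^{k x} - 5 k e^{k x} + 24 x^{3} - 6 x^{2} + 2}{36 x^{6} - 36 x^{5} + 33 x^{4} - 24 x^{3} + 10 x^{2} - 4 x + 1} = f(x).

F(x) = - \frac{30 x^{3} e^{k x} - 15 x^{2} e^{k x} + 10 x e^{k x} + 2 x - 5 e^{k x}}{\left(2 x - 1\right) \left(3 x^{2} + 1\right)} + C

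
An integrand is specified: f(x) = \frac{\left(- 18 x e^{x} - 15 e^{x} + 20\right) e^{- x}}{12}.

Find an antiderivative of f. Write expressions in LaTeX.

An antiderivative is F(x) = \frac{\left(- 9 x^{2} e^{x} - 15 x e^{x} - 20\right) e^{- x}}{12}.

Recover f(x) by differentiating a candidate F(x); any mismatch rules it out.
Check: d/dx[\frac{\left(- 9 x^{2} e^{x} - 15 x e^{x} - 20\right) e^{- x}}{12}] = \frac{\left(- 18 x e^{x} - 15 e^{x} + 20\right) e^{- x}}{12} = f(x).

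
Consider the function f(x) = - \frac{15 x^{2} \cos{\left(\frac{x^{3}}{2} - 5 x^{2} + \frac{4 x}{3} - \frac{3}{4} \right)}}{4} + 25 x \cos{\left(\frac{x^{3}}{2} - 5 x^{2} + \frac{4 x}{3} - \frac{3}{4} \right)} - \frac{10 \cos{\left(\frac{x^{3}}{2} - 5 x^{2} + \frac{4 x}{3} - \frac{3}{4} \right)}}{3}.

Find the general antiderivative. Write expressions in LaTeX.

F(x) = - \frac{5 \sin{\left(\frac{x^{3}}{2} - 5 x^{2} + \frac{4 x}{3} - \frac{3}{4} \right)}}{2} + C

f matches the chain-rule pattern g'(h)*h' with inner function h(x) = \frac{x^{3}}{2} - 5 x^{2} + \frac{4 x}{3} - \frac{3}{4}; substituting u = h(x) collapses the integral.
Check: d/dx[- \frac{5 \sin{\left(\frac{x^{3}}{2} - 5 x^{2} + \frac{4 x}{3} - \frac{3}{4} \right)}}{2}] = - \frac{15 x^{2} \cos{\left(\frac{x^{3}}{2} - 5 x^{2} + \frac{4 x}{3} - \frac{3}{4} \right)}}{4} + 25 x \cos{\left(\frac{x^{3}}{2} - 5 x^{2} + \frac{4 x}{3} - \frac{3}{4} \right)} - \frac{10 \cos{\left(\frac{x^{3}}{2} - 5 x^{2} + \frac{4 x}{3} - \frac{3}{4} \right)}}{3} = f(x).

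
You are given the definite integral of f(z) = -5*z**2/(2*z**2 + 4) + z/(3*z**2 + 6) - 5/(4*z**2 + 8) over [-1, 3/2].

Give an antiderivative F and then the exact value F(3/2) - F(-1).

The integrand splits into summands that can be handled one at a time.
F(z) = -5*z/2 + log(z**2 + 2)/6 + 15*sqrt(2)*atan(sqrt(2)*z/2)/8 is an antiderivative of f.
Check: d/dz[-5*z/2 + log(z**2 + 2)/6 + 15*sqrt(2)*atan(sqrt(2)*z/2)/8] = (-30*z**2 + 4*z - 15)/(12*z**2 + 24), which equals f(z).
F(3/2) = -15/4 + log(17/4)/6 + 15*sqrt(2)*atan(3*sqrt(2)/4)/8; F(-1) = -15*sqrt(2)*atan(sqrt(2)/2)/8 + log(3)/6 + 5/2.
Integral = F(3/2) - F(-1) = -25/4 - log(3)/6 + log(17/4)/6 + 15*sqrt(2)*atan(sqrt(2)/2)/8 + 15*sqrt(2)*atan(3*sqrt(2)/4)/8.

Antiderivative: F(z) = -5*z/2 + log(z**2 + 2)/6 + 15*sqrt(2)*atan(sqrt(2)*z/2)/8; value = -25/4 - log(3)/6 + log(17/4)/6 + 15*sqrt(2)*atan(sqrt(2)/2)/8 + 15*sqrt(2)*atan(3*sqrt(2)/4)/8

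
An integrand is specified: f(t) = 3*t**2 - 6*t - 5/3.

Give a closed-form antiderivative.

The integrand splits into summands that can be handled one at a time.
Check: d/dt[t**3 - 3*t**2 - 5*t/3] = 3*t**2 - 6*t - 5/3 = f(t).

An antiderivative is F(t) = t**3 - 3*t**2 - 5*t/3.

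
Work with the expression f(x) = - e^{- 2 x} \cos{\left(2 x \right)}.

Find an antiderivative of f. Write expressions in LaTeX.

A first test for any F(x): its x-derivative must equal f(x) identically.
Check: d/dx[- \frac{e^{- 2 x} \sin{\left(2 x \right)}}{4} + \frac{e^{- 2 x} \cos{\left(2 x \right)}}{4}] = - e^{- 2 x} \cos{\left(2 x \right)} = f(x).

An antiderivative is F(x) = - \frac{e^{- 2 x} \sin{\left(2 x \right)}}{4} + \frac{e^{- 2 x} \cos{\left(2 x \right)}}{4}.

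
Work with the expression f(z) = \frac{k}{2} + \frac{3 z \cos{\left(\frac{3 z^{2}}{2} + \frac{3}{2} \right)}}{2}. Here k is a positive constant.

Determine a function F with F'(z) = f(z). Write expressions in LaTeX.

An antiderivative is F(z) = \frac{k z}{2} + \frac{\sin{\left(\frac{3 z^{2}}{2} + \frac{3}{2} \right)}}{2}.

Differentiate the proposed F(z) back; it has to land on f(z) exactly.
Check: d/dz[\frac{k z}{2} + \frac{\sin{\left(\frac{3 z^{2}}{2} + \frac{3}{2} \right)}}{2}] = \frac{k}{2} + \frac{3 z \cos{\left(\frac{3 z^{2}}{2} + \frac{3}{2} \right)}}{2} = f(z).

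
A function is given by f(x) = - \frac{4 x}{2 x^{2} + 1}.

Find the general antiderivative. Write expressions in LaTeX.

F(x) = - \log{\left(4 x^{2} + 2 \right)} + C

f matches the chain-rule pattern g'(h)*h' with inner function h(x) = 4 x^{2} + 2; substituting u = h(x) collapses the integral.
Check: d/dx[- \log{\left(4 x^{2} + 2 \right)}] = - \frac{4 x}{2 x^{2} + 1} = f(x).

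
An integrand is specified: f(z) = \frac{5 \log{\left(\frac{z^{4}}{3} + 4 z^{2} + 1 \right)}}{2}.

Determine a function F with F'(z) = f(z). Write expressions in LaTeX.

Differentiate the proposed F(z) back; it has to land on f(z) exactly.
Check: d/dz[\frac{5 z \log{\left(\frac{z^{4}}{3} + 4 z^{2} + 1 \right)}}{2} - 10 z + 10 \sqrt{\frac{3}{2} - \frac{\sqrt{33}}{4}} \operatorname{atan}{\left(\frac{z}{\sqrt{6 - \sqrt{33}}} \right)} + 10 \sqrt{\frac{\sqrt{33}}{4} + \frac{3}{2}} \operatorname{atan}{\left(\frac{z}{\sqrt{\sqrt{33} + 6}} \right)}] = \frac{5 \log{\left(\frac{z^{4}}{3} + 4 z^{2} + 1 \right)}}{2} = f(z).

An antiderivative is F(z) = \frac{5 z \log{\left(\frac{z^{4}}{3} + 4 z^{2} + 1 \right)}}{2} - 10 z + 10 \sqrt{\frac{3}{2} - \frac{\sqrt{33}}{4}} \operatorname{atan}{\left(\frac{z}{\sqrt{6 - \sqrt{33}}} \right)} + 10 \sqrt{\frac{\sqrt{33}}{4} + \frac{3}{2}} \operatorname{atan}{\left(\frac{z}{\sqrt{\sqrt{33} + 6}} \right)}.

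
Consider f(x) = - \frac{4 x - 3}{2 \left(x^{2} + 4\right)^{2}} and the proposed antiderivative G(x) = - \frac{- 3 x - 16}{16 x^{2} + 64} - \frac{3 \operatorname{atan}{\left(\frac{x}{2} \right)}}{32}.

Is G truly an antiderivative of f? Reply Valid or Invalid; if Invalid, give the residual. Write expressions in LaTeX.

Invalid: d/dx[G] - f = - \frac{3}{8 x^{2} + 32}, which is not 0.

d/dx[G] = \frac{- 3 x^{2} - 16 x}{8 x^{4} + 64 x^{2} + 128}
d/dx[G] - f(x) = - \frac{3}{8 x^{2} + 32} != 0.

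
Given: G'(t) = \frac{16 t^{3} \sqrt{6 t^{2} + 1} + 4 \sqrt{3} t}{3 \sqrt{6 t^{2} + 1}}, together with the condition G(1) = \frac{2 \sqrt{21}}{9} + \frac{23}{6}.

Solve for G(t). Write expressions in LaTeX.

G(t) = \frac{24 t^{4} + 4 \sqrt{3} \sqrt{6 t^{2} + 1} + 45}{18}

Whatever form G(t) takes, its d/dt must return the stated G'(t).
A general antiderivative is \frac{4 t^{4}}{3} + \frac{2 \sqrt{2 t^{2} + \frac{1}{3}}}{3} + \frac{5}{2} + C.
The condition gives C = \frac{2 \sqrt{21}}{9} + \frac{23}{6} - (\frac{2 \sqrt{21}}{9} + \frac{23}{6}) = 0.
So G(t) = \frac{24 t^{4} + 4 \sqrt{3} \sqrt{6 t^{2} + 1} + 45}{18}.
Check: d/dt[\frac{24 t^{4} + 4 \sqrt{3} \sqrt{6 t^{2} + 1} + 45}{18}] = \frac{16 t^{3} \sqrt{6 t^{2} + 1} + 4 \sqrt{3} t}{3 \sqrt{6 t^{2} + 1}} = G'(t).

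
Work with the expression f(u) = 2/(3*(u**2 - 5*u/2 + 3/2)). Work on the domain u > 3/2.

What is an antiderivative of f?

An antiderivative is F(u) = 4*log(u - 3/2)/3 - 4*log(u - 1)/3.

The denominator factors as 3*(u - 1)*(2*u - 3); partial fractions split f into directly integrable pieces: 8/(3*(2*u - 3)) - 4/(3*(u - 1)).
Check: d/du[4*log(u - 3/2)/3 - 4*log(u - 1)/3] = 4/(6*u**2 - 15*u + 9), which equals f(u).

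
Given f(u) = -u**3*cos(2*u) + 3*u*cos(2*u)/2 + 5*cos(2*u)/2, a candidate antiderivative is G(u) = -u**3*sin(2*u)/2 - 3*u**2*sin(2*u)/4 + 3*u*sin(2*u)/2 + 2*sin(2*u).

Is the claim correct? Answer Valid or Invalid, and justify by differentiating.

Invalid: d/du[G] - f = -3*u**2*sin(2*u)/2 - 3*u**2*cos(2*u)/2 - 3*u*sin(2*u)/2 + 3*u*cos(2*u)/2 + 3*sin(2*u)/2 + 3*cos(2*u)/2, which is not 0.

d/du[G] = -u**3*cos(2*u) - 3*u**2*sin(2*u)/2 - 3*u**2*cos(2*u)/2 - 3*u*sin(2*u)/2 + 3*u*cos(2*u) + 3*sin(2*u)/2 + 4*cos(2*u)
d/du[G] - f(u) = -3*u**2*sin(2*u)/2 - 3*u**2*cos(2*u)/2 - 3*u*sin(2*u)/2 + 3*u*cos(2*u)/2 + 3*sin(2*u)/2 + 3*cos(2*u)/2 != 0.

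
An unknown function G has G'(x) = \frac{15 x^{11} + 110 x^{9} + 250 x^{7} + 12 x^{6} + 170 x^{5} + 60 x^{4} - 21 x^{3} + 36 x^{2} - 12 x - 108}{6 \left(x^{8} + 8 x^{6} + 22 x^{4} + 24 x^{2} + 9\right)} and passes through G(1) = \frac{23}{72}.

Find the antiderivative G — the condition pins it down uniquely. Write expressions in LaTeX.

A first test for any G(x): its x-derivative must equal the given G'(x).
A general antiderivative is \frac{- x - \frac{1}{4}}{\frac{x^{2}}{2} + \frac{1}{2}} + \frac{5 \left(\frac{x^{2}}{2} - \frac{1}{3}\right)^{2}}{2} - \frac{1}{\frac{x^{2}}{2} + \frac{3}{2}} + C.
The condition gives C = \frac{23}{72} - (- \frac{121}{72}) = 2.
So G(x) = \frac{- 144 x^{2} + 36 \left(- 4 x - 1\right) \left(x^{2} + 3\right) + 5 \left(x^{2} + 1\right) \left(x^{2} + 3\right) \left(3 x^{2} - 2\right)^{2} + 144 \left(x^{2} + 1\right) \left(x^{2} + 3\right) - 144}{72 \left(x^{2} + 1\right) \left(x^{2} + 3\right)}.
Check: d/dx[\frac{- 144 x^{2} + 36 \left(- 4 x - 1\right) \left(x^{2} + 3\right) + 5 \left(x^{2} + 1\right) \left(x^{2} + 3\right) \left(3 x^{2} - 2\right)^{2} + 144 \left(x^{2} + 1\right) \left(x^{2} + 3\right) - 144}{72 \left(x^{2} + 1\right) \left(x^{2} + 3\right)}] = \frac{15 x^{11} + 110 x^{9} + 250 x^{7} + 12 x^{6} + 170 x^{5} + 60 x^{4} - 21 x^{3} + 36 x^{2} - 12 x - 108}{6 x^{8} + 48 x^{6} + 132 x^{4} + 144 x^{2} + 54}, which equals G'(x).

G(x) = \frac{- 144 x^{2} + 36 \left(- 4 x - 1\right) \left(x^{2} + 3\right) + 5 \left(x^{2} + 1\right) \left(x^{2} + 3\right) \left(3 x^{2} - 2\right)^{2} + 144 \left(x^{2} + 1\right) \left(x^{2} + 3\right) - 144}{72 \left(x^{2} + 1\right) \left(x^{2} + 3\right)}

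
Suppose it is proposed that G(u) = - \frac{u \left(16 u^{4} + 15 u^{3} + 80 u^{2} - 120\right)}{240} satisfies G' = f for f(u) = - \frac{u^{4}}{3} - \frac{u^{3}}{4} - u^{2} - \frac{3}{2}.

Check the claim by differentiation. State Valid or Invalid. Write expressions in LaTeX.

Invalid: d/du[G] - f = 2, which is not 0.

d/du[G] = - \frac{u^{4}}{3} - \frac{u^{3}}{4} - u^{2} + \frac{1}{2}
d/du[G] - f(u) = 2 != 0.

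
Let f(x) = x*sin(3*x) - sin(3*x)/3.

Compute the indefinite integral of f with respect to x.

The integrand splits into summands that can be handled one at a time.
Check: d/dx[-x*cos(3*x)/3 + sin(3*x)/9 + cos(3*x)/9] = x*sin(3*x) - sin(3*x)/3 = f(x).

F(x) = -x*cos(3*x)/3 + sin(3*x)/9 + cos(3*x)/9 + C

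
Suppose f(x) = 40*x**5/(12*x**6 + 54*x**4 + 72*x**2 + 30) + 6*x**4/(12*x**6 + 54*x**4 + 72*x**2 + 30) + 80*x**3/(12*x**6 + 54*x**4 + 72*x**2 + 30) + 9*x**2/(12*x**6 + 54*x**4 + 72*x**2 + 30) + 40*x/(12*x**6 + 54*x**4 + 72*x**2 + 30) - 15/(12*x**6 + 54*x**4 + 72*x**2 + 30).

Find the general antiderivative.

F(x) = (-3*x + 10*(x**2 + 1)*log(x**2 + 5/2))/(6*(x**2 + 1)) + C

The integrand splits into summands that can be handled one at a time.
Check: d/dx[(-3*x + 10*(x**2 + 1)*log(x**2 + 5/2))/(6*(x**2 + 1))] = (40*x**5 + 6*x**4 + 80*x**3 + 9*x**2 + 40*x - 15)/(12*x**6 + 54*x**4 + 72*x**2 + 30), which equals f(x).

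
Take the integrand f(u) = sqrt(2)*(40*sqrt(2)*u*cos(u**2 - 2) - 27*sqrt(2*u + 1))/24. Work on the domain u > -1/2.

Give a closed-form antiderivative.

A candidate is checked by its d/du: the result must match f(u).
Check: d/du[-(18*sqrt(2)*u*sqrt(2*u + 1) + 9*sqrt(2)*sqrt(2*u + 1) - 40*sin(u**2 - 2))/24] = (80*u*sqrt(2*u + 1)*cos(u**2 - 2) - 54*sqrt(2)*u - 27*sqrt(2))/(24*sqrt(2*u + 1)), which equals f(u).

An antiderivative is F(u) = -(18*sqrt(2)*u*sqrt(2*u + 1) + 9*sqrt(2)*sqrt(2*u + 1) - 40*sin(u**2 - 2))/24.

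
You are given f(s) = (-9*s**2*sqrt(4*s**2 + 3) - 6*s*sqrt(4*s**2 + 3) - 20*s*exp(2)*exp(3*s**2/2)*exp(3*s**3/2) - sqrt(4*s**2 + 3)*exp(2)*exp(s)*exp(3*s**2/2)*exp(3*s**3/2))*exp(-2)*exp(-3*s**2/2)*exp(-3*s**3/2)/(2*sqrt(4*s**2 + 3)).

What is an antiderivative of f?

An antiderivative is F(s) = -5*sqrt(4*s**2 + 3)/2 - exp(s)/2 + exp(-2)*exp(-3*s**2/2)*exp(-3*s**3/2).

Any candidate F(s) must reproduce f(s) exactly when differentiated.
Check: d/ds[-5*sqrt(4*s**2 + 3)/2 - exp(s)/2 + exp(-2)*exp(-3*s**2/2)*exp(-3*s**3/2)] = (-9*s**2*sqrt(4*s**2 + 3) - 6*s*sqrt(4*s**2 + 3) - 20*s*exp(2)*exp(3*s**2/2)*exp(3*s**3/2) - sqrt(4*s**2 + 3)*exp(2)*exp(s)*exp(3*s**2/2)*exp(3*s**3/2))*exp(-2)*exp(-3*s**2/2)*exp(-3*s**3/2)/(2*sqrt(4*s**2 + 3)) = f(s).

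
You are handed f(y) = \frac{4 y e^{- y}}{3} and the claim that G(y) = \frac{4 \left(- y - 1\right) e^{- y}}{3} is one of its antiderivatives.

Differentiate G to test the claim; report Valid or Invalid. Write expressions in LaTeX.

Valid - differentiating G returns exactly f.

d/dy[G] = \frac{4 y e^{- y}}{3}
This equals f(y) exactly, so the claim holds.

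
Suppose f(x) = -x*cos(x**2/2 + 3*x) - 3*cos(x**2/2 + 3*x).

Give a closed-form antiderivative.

The substitution u = x**2/2 + 3*x works: f is exactly (dF/du)*(du/dx) for that inner function.
Check: d/dx[-sin(x**2/2 + 3*x)] = -x*cos(x**2/2 + 3*x) - 3*cos(x**2/2 + 3*x) = f(x).

An antiderivative is F(x) = -sin(x**2/2 + 3*x).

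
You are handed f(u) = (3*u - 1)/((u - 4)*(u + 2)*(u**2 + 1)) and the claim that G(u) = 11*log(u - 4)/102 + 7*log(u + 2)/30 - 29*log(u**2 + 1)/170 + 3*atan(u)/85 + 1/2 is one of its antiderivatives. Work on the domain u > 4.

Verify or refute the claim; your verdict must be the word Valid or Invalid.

d/du[G] = (3*u - 1)/(u**4 - 2*u**3 - 7*u**2 - 2*u - 8)
This equals f(u) exactly, so the claim holds.

Valid. The derivative of G reproduces f.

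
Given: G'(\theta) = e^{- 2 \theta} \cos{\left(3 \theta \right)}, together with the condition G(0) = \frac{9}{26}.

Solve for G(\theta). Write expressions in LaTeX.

Differentiate the proposed G(\theta) back; it has to land on the given G'(\theta).
A general antiderivative is \frac{3 e^{- 2 \theta} \sin{\left(3 \theta \right)}}{13} - \frac{2 e^{- 2 \theta} \cos{\left(3 \theta \right)}}{13} + C.
The condition gives C = \frac{9}{26} - (- \frac{2}{13}) = \frac{1}{2}.
So G(\theta) = \frac{\left(13 e^{2 \theta} + 6 \sin{\left(3 \theta \right)} - 4 \cos{\left(3 \theta \right)}\right) e^{- 2 \theta}}{26}.
Check: d/d\theta[\frac{\left(13 e^{2 \theta} + 6 \sin{\left(3 \theta \right)} - 4 \cos{\left(3 \theta \right)}\right) e^{- 2 \theta}}{26}] = e^{- 2 \theta} \cos{\left(3 \theta \right)} = G'(\theta).

G(\theta) = \frac{\left(13 e^{2 \theta} + 6 \sin{\left(3 \theta \right)} - 4 \cos{\left(3 \theta \right)}\right) e^{- 2 \theta}}{26}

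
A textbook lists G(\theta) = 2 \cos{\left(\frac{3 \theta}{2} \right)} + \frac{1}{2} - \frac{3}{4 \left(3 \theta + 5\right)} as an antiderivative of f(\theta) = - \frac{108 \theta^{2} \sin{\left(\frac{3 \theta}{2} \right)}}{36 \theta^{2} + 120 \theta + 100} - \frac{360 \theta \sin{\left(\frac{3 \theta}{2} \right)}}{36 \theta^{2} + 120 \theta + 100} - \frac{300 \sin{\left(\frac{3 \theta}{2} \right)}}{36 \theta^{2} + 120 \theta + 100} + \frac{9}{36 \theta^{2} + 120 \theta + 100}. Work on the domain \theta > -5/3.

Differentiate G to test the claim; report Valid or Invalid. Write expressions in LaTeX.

d/d\theta[G] = \frac{- 108 \theta^{2} \sin{\left(\frac{3 \theta}{2} \right)} - 360 \theta \sin{\left(\frac{3 \theta}{2} \right)} - 300 \sin{\left(\frac{3 \theta}{2} \right)} + 9}{36 \theta^{2} + 120 \theta + 100}
This equals f(\theta) exactly, so the claim holds.

Valid. The derivative of G reproduces f.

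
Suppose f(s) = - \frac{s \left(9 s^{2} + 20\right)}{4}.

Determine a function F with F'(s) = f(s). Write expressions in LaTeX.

The substitution u = - \frac{3 s^{2}}{4} - \frac{5}{3} works: f is exactly (dF/du)*(du/ds) for that inner function.
Check: d/ds[- \frac{\left(- 9 s^{2} - 20\right)^{2}}{144}] = - \frac{9 s^{3}}{4} - 5 s, which equals f(s).

An antiderivative is F(s) = - \frac{\left(- 9 s^{2} - 20\right)^{2}}{144}.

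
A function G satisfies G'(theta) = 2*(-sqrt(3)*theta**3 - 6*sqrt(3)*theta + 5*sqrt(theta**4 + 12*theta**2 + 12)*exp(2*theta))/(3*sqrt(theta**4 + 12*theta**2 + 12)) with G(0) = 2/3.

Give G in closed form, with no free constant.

Since d/dtheta undoes antidifferentiation here, G(theta) must give back the stated G'(theta).
A general antiderivative is -sqrt(theta**4/3 + 4*theta**2 + 4) + 5*exp(2*theta)/3 + C.
The condition gives C = 2/3 - (-1/3) = 1.
So G(theta) = sqrt(3)*(-3*sqrt(theta**4 + 12*theta**2 + 12) + 5*sqrt(3)*exp(2*theta) + 3*sqrt(3))/9.
Check: d/dtheta[sqrt(3)*(-3*sqrt(theta**4 + 12*theta**2 + 12) + 5*sqrt(3)*exp(2*theta) + 3*sqrt(3))/9] = (-2*sqrt(3)*theta**3 - 12*sqrt(3)*theta + 10*sqrt(theta**4 + 12*theta**2 + 12)*exp(2*theta))/(3*sqrt(theta**4 + 12*theta**2 + 12)), which equals G'(theta).

G(theta) = sqrt(3)*(-3*sqrt(theta**4 + 12*theta**2 + 12) + 5*sqrt(3)*exp(2*theta) + 3*sqrt(3))/9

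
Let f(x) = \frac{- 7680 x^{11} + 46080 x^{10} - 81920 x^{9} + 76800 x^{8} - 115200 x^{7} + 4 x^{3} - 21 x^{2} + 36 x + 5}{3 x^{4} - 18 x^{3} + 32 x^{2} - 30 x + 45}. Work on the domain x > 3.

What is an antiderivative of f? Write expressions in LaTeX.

Check any antiderivative F(x) by computing F'(x) and comparing it with f(x).
Check: d/dx[\frac{- 960 x^{8} \left(x - 3\right) + 2 \left(x - 3\right) \log{\left(x^{2} + \frac{5}{3} \right)} - 3}{3 \left(x - 3\right)}] = \frac{- 7680 x^{11} + 46080 x^{10} - 81920 x^{9} + 76800 x^{8} - 115200 x^{7} + 4 x^{3} - 21 x^{2} + 36 x + 5}{3 x^{4} - 18 x^{3} + 32 x^{2} - 30 x + 45} = f(x).

An antiderivative is F(x) = \frac{- 960 x^{8} \left(x - 3\right) + 2 \left(x - 3\right) \log{\left(x^{2} + \frac{5}{3} \right)} - 3}{3 \left(x - 3\right)}.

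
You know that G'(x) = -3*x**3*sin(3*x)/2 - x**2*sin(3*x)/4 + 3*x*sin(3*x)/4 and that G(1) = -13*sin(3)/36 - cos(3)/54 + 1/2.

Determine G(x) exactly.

G(x) = (54*x**3*cos(3*x) - 54*x**2*sin(3*x) + 9*x**2*cos(3*x) - 6*x*sin(3*x) - 63*x*cos(3*x) + 21*sin(3*x) - 2*cos(3*x) + 54)/108

Integrate term by term and add the pieces.
A general antiderivative is x**3*cos(3*x)/2 - x**2*sin(3*x)/2 + x**2*cos(3*x)/12 - x*sin(3*x)/18 - 7*x*cos(3*x)/12 + 7*sin(3*x)/36 - cos(3*x)/54 + C.
The condition gives C = -13*sin(3)/36 - cos(3)/54 + 1/2 - (-13*sin(3)/36 - cos(3)/54) = 1/2.
So G(x) = (54*x**3*cos(3*x) - 54*x**2*sin(3*x) + 9*x**2*cos(3*x) - 6*x*sin(3*x) - 63*x*cos(3*x) + 21*sin(3*x) - 2*cos(3*x) + 54)/108.
Check: d/dx[(54*x**3*cos(3*x) - 54*x**2*sin(3*x) + 9*x**2*cos(3*x) - 6*x*sin(3*x) - 63*x*cos(3*x) + 21*sin(3*x) - 2*cos(3*x) + 54)/108] = -3*x**3*sin(3*x)/2 - x**2*sin(3*x)/4 + 3*x*sin(3*x)/4 = G'(x).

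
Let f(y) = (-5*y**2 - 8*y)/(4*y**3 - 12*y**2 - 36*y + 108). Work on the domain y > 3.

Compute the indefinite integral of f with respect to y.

F(y) = (-53*y*log(y - 3) - 7*y*log(y + 3) + 159*log(y - 3) + 21*log(y + 3) + 138)/(48*y - 144) + C

Factor the denominator (4*(y - 3)**2*(y + 3)) and decompose: f = -7/(48*(y + 3)) - 53/(48*(y - 3)) - 23/(8*(y - 3)**2); each piece integrates to a log, atan, or power term.
Check: d/dy[(-53*y*log(y - 3) - 7*y*log(y + 3) + 159*log(y - 3) + 21*log(y + 3) + 138)/(48*y - 144)] = (-5*y**2 - 8*y)/(4*y**3 - 12*y**2 - 36*y + 108) = f(y).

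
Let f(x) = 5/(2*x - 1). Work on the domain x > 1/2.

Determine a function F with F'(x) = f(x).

An antiderivative is F(x) = 5*log(2*x - 1)/2.

Since d/dx undoes antidifferentiation here, F'(x) = f(x) is required of F(x).
Check: d/dx[5*log(2*x - 1)/2] = 5/(2*x - 1) = f(x).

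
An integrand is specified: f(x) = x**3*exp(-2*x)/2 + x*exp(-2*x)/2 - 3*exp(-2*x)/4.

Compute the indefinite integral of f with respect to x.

f has the shape u'v + uv' for u = -x**3/4 - 3*x**2/8 - 5*x/8 + 1/16 and v = exp(-2*x) — it is the derivative of the product u*v.
Check: d/dx[(-4*x**3 - 6*x**2 - 10*x + 1)*exp(-2*x)/16] = (2*x**3 + 2*x - 3)*exp(-2*x)/4, which equals f(x).

F(x) = (-4*x**3 - 6*x**2 - 10*x + 1)*exp(-2*x)/16 + C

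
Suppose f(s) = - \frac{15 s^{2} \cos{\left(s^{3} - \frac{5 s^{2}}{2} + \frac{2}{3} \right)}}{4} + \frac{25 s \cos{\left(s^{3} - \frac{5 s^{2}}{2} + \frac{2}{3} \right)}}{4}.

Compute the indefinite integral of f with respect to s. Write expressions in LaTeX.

F(s) = - \frac{5 \sin{\left(s^{3} - \frac{5 s^{2}}{2} + \frac{2}{3} \right)}}{4} + C

f matches the chain-rule pattern g'(h)*h' with inner function h(s) = s^{3} - \frac{5 s^{2}}{2} + \frac{2}{3}; substituting u = h(s) collapses the integral.
Check: d/ds[- \frac{5 \sin{\left(s^{3} - \frac{5 s^{2}}{2} + \frac{2}{3} \right)}}{4}] = - \frac{15 s^{2} \cos{\left(s^{3} - \frac{5 s^{2}}{2} + \frac{2}{3} \right)}}{4} + \frac{25 s \cos{\left(s^{3} - \frac{5 s^{2}}{2} + \frac{2}{3} \right)}}{4} = f(s).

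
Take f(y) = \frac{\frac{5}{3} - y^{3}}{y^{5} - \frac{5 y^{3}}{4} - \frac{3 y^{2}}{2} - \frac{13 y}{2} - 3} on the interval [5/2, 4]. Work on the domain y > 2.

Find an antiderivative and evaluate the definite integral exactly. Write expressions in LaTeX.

Antiderivative: F(y) = \frac{- 1938 \log{\left(y - 2 \right)} - 5117 \log{\left(y + \frac{1}{2} \right)} + 5445 \log{\left(y + \frac{3}{2} \right)} + 805 \log{\left(y^{2} + 2 \right)} - 3290 \sqrt{2} \operatorname{atan}{\left(\frac{\sqrt{2} y}{2} \right)}}{16065}; value = - \frac{43 \log{\left(\frac{9}{2} \right)}}{135} - \frac{121 \log{\left(4 \right)}}{357} - \frac{94 \sqrt{2} \operatorname{atan}{\left(2 \sqrt{2} \right)}}{459} - \frac{76 \log{\left(2 \right)}}{315} - \frac{23 \log{\left(\frac{33}{4} \right)}}{459} + \frac{23 \log{\left(18 \right)}}{459} + \frac{94 \sqrt{2} \operatorname{atan}{\left(\frac{5 \sqrt{2}}{4} \right)}}{459} + \frac{43 \log{\left(3 \right)}}{135} + \frac{121 \log{\left(\frac{11}{2} \right)}}{357}

Factor the denominator (3 \left(y - 2\right) \left(2 y + 1\right) \left(2 y + 3\right) \left(y^{2} + 2\right)) and decompose: f = \frac{2 \left(23 y - 94\right)}{459 \left(y^{2} + 2\right)} + \frac{242}{357 \left(2 y + 3\right)} - \frac{86}{135 \left(2 y + 1\right)} - \frac{38}{315 \left(y - 2\right)}; each piece integrates to a log, atan, or power term.
F(y) = \frac{- 1938 \log{\left(y - 2 \right)} - 5117 \log{\left(y + \frac{1}{2} \right)} + 5445 \log{\left(y + \frac{3}{2} \right)} + 805 \log{\left(y^{2} + 2 \right)} - 3290 \sqrt{2} \operatorname{atan}{\left(\frac{\sqrt{2} y}{2} \right)}}{16065} is an antiderivative of f.
Check: d/dy[\frac{- 1938 \log{\left(y - 2 \right)} - 5117 \log{\left(y + \frac{1}{2} \right)} + 5445 \log{\left(y + \frac{3}{2} \right)} + 805 \log{\left(y^{2} + 2 \right)} - 3290 \sqrt{2} \operatorname{atan}{\left(\frac{\sqrt{2} y}{2} \right)}}{16065}] = \frac{20 - 12 y^{3}}{12 y^{5} - 15 y^{3} - 18 y^{2} - 78 y - 36}, which equals f(y).
F(4) = - \frac{43 \log{\left(\frac{9}{2} \right)}}{135} - \frac{94 \sqrt{2} \operatorname{atan}{\left(2 \sqrt{2} \right)}}{459} - \frac{38 \log{\left(2 \right)}}{315} + \frac{23 \log{\left(18 \right)}}{459} + \frac{121 \log{\left(\frac{11}{2} \right)}}{357}; F(5/2) = - \frac{43 \log{\left(3 \right)}}{135} - \frac{94 \sqrt{2} \operatorname{atan}{\left(\frac{5 \sqrt{2}}{4} \right)}}{459} + \frac{38 \log{\left(2 \right)}}{315} + \frac{23 \log{\left(\frac{33}{4} \right)}}{459} + \frac{121 \log{\left(4 \right)}}{357}.
Integral = F(4) - F(5/2) = - \frac{43 \log{\left(\frac{9}{2} \right)}}{135} - \frac{121 \log{\left(4 \right)}}{357} - \frac{94 \sqrt{2} \operatorname{atan}{\left(2 \sqrt{2} \right)}}{459} - \frac{76 \log{\left(2 \right)}}{315} - \frac{23 \log{\left(\frac{33}{4} \right)}}{459} + \frac{23 \log{\left(18 \right)}}{459} + \frac{94 \sqrt{2} \operatorname{atan}{\left(\frac{5 \sqrt{2}}{4} \right)}}{459} + \frac{43 \log{\left(3 \right)}}{135} + \frac{121 \log{\left(\frac{11}{2} \right)}}{357}.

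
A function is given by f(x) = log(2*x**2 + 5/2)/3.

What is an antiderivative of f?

An antiderivative is F(x) = x*log(2*x**2 + 5/2)/3 - 2*x/3 + sqrt(5)*atan(2*sqrt(5)*x/5)/3.

Differentiate the proposed F(x) back; it has to land on f(x) exactly.
Check: d/dx[x*log(2*x**2 + 5/2)/3 - 2*x/3 + sqrt(5)*atan(2*sqrt(5)*x/5)/3] = log(2*x**2 + 5/2)/3 = f(x).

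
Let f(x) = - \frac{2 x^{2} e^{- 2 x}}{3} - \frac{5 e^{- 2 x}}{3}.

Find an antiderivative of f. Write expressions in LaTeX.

f has the shape u'v + uv' for u = \frac{x^{2}}{3} + \frac{x}{3} + 1 and v = e^{- 2 x} — it is the derivative of the product u*v.
Check: d/dx[\frac{\left(x^{2} + x + 3\right) e^{- 2 x}}{3}] = \frac{\left(- 2 x^{2} - 5\right) e^{- 2 x}}{3}, which equals f(x).

An antiderivative is F(x) = \frac{\left(x^{2} + x + 3\right) e^{- 2 x}}{3}.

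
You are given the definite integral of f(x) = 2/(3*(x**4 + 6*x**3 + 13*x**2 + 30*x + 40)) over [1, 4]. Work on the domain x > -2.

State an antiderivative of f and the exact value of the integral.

Antiderivative: F(x) = log(x + 2)/27 - log(x + 4)/63 - 2*log(x**2 + 5)/189 + 2*sqrt(5)*atan(sqrt(5)*x/5)/945; value = -log(3)/27 - log(8)/63 - 2*log(21)/189 - 2*sqrt(5)*atan(sqrt(5)/5)/945 + 2*sqrt(5)*atan(4*sqrt(5)/5)/945 + log(5)/63 + log(6)/21

Factor the denominator (3*(x + 2)*(x + 4)*(x**2 + 5)) and decompose: f = -2*(2*x - 1)/(189*(x**2 + 5)) - 1/(63*(x + 4)) + 1/(27*(x + 2)); each piece integrates to a log, atan, or power term.
F(x) = log(x + 2)/27 - log(x + 4)/63 - 2*log(x**2 + 5)/189 + 2*sqrt(5)*atan(sqrt(5)*x/5)/945 is an antiderivative of f.
Check: d/dx[log(x + 2)/27 - log(x + 4)/63 - 2*log(x**2 + 5)/189 + 2*sqrt(5)*atan(sqrt(5)*x/5)/945] = 2/(3*x**4 + 18*x**3 + 39*x**2 + 90*x + 120), which equals f(x).
F(4) = -log(8)/63 - 2*log(21)/189 + 2*sqrt(5)*atan(4*sqrt(5)/5)/945 + log(6)/27; F(1) = -log(5)/63 - 2*log(6)/189 + 2*sqrt(5)*atan(sqrt(5)/5)/945 + log(3)/27.
Integral = F(4) - F(1) = -log(3)/27 - log(8)/63 - 2*log(21)/189 - 2*sqrt(5)*atan(sqrt(5)/5)/945 + 2*sqrt(5)*atan(4*sqrt(5)/5)/945 + log(5)/63 + log(6)/21.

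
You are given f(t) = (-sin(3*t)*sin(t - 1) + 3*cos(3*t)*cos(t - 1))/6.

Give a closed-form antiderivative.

Recognize the product-rule pattern: f = u'v + uv' with u = cos(t - 1)/6, v = sin(3*t), so integration by parts undoes it.
Check: d/dt[sin(3*t)*cos(t - 1)/6] = -sin(3*t)*sin(t - 1)/6 + cos(3*t)*cos(t - 1)/2, which equals f(t).

An antiderivative is F(t) = sin(3*t)*cos(t - 1)/6.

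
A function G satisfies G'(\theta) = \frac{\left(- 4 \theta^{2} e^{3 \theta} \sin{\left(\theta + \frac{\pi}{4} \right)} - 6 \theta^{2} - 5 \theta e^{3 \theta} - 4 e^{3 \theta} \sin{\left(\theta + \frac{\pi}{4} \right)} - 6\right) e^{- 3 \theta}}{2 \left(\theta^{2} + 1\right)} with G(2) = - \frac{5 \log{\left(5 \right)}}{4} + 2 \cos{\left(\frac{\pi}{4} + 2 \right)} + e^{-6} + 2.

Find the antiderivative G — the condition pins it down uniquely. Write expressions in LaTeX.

G(\theta) = - \frac{5 \log{\left(\theta^{2} + 1 \right)}}{4} + 2 \cos{\left(\theta + \frac{\pi}{4} \right)} + 2 + e^{- 3 \theta}

The proposed G(\theta) is checked by its d/d\theta: the result must match the given G'(\theta).
A general antiderivative is - \frac{5 \log{\left(\theta^{2} + 1 \right)}}{4} + 2 \cos{\left(\theta + \frac{\pi}{4} \right)} + e^{- 3 \theta} + C.
The condition gives C = - \frac{5 \log{\left(5 \right)}}{4} + 2 \cos{\left(\frac{\pi}{4} + 2 \right)} + e^{-6} + 2 - (- \frac{5 \log{\left(5 \right)}}{4} + 2 \cos{\left(\frac{\pi}{4} + 2 \right)} + e^{-6}) = 2.
So G(\theta) = - \frac{5 \log{\left(\theta^{2} + 1 \right)}}{4} + 2 \cos{\left(\theta + \frac{\pi}{4} \right)} + 2 + e^{- 3 \theta}.
Check: d/d\theta[- \frac{5 \log{\left(\theta^{2} + 1 \right)}}{4} + 2 \cos{\left(\theta + \frac{\pi}{4} \right)} + 2 + e^{- 3 \theta}] = \frac{- 4 \theta^{2} e^{3 \theta} \sin{\left(\theta + \frac{\pi}{4} \right)} - 6 \theta^{2} - 5 \theta e^{3 \theta} - 4 e^{3 \theta} \sin{\left(\theta + \frac{\pi}{4} \right)} - 6}{2 \theta^{2} e^{3 \theta} + 2 e^{3 \theta}}, which equals G'(\theta).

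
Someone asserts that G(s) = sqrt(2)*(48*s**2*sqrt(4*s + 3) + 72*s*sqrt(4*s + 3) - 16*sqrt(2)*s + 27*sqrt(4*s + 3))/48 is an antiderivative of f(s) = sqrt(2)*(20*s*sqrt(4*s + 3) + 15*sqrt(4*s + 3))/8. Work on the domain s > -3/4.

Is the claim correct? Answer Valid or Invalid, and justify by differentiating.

d/ds[G] = (240*sqrt(2)*s**2 + 360*sqrt(2)*s - 16*sqrt(4*s + 3) + 135*sqrt(2))/(24*sqrt(4*s + 3))
d/ds[G] - f(s) = -2/3 != 0.

Invalid: d/ds[G] - f = -2/3, which is not 0.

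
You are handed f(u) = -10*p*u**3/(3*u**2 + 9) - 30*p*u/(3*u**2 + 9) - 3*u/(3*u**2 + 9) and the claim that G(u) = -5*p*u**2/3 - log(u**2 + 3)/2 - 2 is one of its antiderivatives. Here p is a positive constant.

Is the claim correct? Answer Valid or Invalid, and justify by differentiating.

Valid: G'(u) = f(u).

d/du[G] = (-10*p*u**3 - 30*p*u - 3*u)/(3*u**2 + 9)
This equals f(u) exactly, so the claim holds.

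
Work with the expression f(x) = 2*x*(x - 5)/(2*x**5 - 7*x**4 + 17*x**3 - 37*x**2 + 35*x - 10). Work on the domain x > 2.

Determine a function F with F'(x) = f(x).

An antiderivative is F(x) = -4*log(x - 2)/9 + 4*log(x - 1)/3 - 4*log(x - 1/2)/7 - 10*log(x**2 + 5)/63 - 2*sqrt(5)*atan(sqrt(5)*x/5)/63.

The denominator factors as (x - 2)*(x - 1)*(2*x - 1)*(x**2 + 5); partial fractions split f into directly integrable pieces: -10*(2*x + 1)/(63*(x**2 + 5)) - 8/(7*(2*x - 1)) + 4/(3*(x - 1)) - 4/(9*(x - 2)).
Check: d/dx[-4*log(x - 2)/9 + 4*log(x - 1)/3 - 4*log(x - 1/2)/7 - 10*log(x**2 + 5)/63 - 2*sqrt(5)*atan(sqrt(5)*x/5)/63] = (2*x**2 - 10*x)/(2*x**5 - 7*x**4 + 17*x**3 - 37*x**2 + 35*x - 10), which equals f(x).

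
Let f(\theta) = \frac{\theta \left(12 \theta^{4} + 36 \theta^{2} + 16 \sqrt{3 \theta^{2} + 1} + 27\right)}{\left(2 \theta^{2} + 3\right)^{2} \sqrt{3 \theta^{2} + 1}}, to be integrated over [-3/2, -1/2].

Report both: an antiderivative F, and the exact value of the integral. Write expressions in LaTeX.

Antiderivative: F(\theta) = \frac{2 \theta^{2} \sqrt{3 \theta^{2} + 1} + 3 \sqrt{3 \theta^{2} + 1} - 4}{2 \theta^{2} + 3}; value = - \frac{\sqrt{31}}{2} - \frac{64}{105} + \frac{\sqrt{7}}{2}

Recover f(\theta) by differentiating a candidate F(\theta); any mismatch rules it out.
F(\theta) = \frac{2 \theta^{2} \sqrt{3 \theta^{2} + 1} + 3 \sqrt{3 \theta^{2} + 1} - 4}{2 \theta^{2} + 3} is an antiderivative of f.
Check: d/d\theta[\frac{2 \theta^{2} \sqrt{3 \theta^{2} + 1} + 3 \sqrt{3 \theta^{2} + 1} - 4}{2 \theta^{2} + 3}] = \frac{12 \theta^{5} + 36 \theta^{3} + 16 \theta \sqrt{3 \theta^{2} + 1} + 27 \theta}{4 \theta^{4} \sqrt{3 \theta^{2} + 1} + 12 \theta^{2} \sqrt{3 \theta^{2} + 1} + 9 \sqrt{3 \theta^{2} + 1}}, which equals f(\theta).
F(-1/2) = - \frac{8}{7} + \frac{\sqrt{7}}{2}; F(-3/2) = - \frac{8}{15} + \frac{\sqrt{31}}{2}.
Integral = F(-1/2) - F(-3/2) = - \frac{\sqrt{31}}{2} - \frac{64}{105} + \frac{\sqrt{7}}{2}.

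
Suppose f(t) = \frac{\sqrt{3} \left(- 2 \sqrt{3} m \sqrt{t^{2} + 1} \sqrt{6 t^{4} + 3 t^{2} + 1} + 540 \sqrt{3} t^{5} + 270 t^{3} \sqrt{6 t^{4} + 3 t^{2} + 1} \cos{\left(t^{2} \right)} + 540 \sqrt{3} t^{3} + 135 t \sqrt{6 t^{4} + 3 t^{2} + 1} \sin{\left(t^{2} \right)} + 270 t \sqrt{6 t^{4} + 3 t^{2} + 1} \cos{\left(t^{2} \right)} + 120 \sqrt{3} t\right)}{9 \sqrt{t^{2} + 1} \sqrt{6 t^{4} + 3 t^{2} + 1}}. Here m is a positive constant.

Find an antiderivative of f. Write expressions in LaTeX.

An antiderivative F(t) passes only if d/dt[F] lands on f(t) exactly.
Check: d/dt[\frac{\sqrt{3} \left(- 2 \sqrt{3} m t + 30 \sqrt{3} \sqrt{t^{2} + 1} \sqrt{6 t^{4} + 3 t^{2} + 1} + 135 \sqrt{t^{2} + 1} \sin{\left(t^{2} \right)}\right)}{9}] = \frac{- 2 m \sqrt{t^{2} + 1} \sqrt{6 t^{4} + 3 t^{2} + 1} + 540 t^{5} + 90 \sqrt{3} t^{3} \sqrt{6 t^{4} + 3 t^{2} + 1} \cos{\left(t^{2} \right)} + 540 t^{3} + 45 \sqrt{3} t \sqrt{6 t^{4} + 3 t^{2} + 1} \sin{\left(t^{2} \right)} + 90 \sqrt{3} t \sqrt{6 t^{4} + 3 t^{2} + 1} \cos{\left(t^{2} \right)} + 120 t}{3 \sqrt{t^{2} + 1} \sqrt{6 t^{4} + 3 t^{2} + 1}}, which equals f(t).

An antiderivative is F(t) = \frac{\sqrt{3} \left(- 2 \sqrt{3} m t + 30 \sqrt{3} \sqrt{t^{2} + 1} \sqrt{6 t^{4} + 3 t^{2} + 1} + 135 \sqrt{t^{2} + 1} \sin{\left(t^{2} \right)}\right)}{9}.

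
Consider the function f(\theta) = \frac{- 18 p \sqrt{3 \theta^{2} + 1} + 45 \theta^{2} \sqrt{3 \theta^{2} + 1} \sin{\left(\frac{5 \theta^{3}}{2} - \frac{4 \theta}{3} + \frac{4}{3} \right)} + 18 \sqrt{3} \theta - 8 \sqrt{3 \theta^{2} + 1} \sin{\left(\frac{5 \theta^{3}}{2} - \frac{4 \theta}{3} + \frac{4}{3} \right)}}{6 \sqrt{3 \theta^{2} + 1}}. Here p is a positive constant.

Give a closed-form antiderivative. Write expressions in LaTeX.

An antiderivative is F(\theta) = - 3 p \theta + \sqrt{3} \sqrt{3 \theta^{2} + 1} - \cos{\left(\frac{5 \theta^{3}}{2} - \frac{4 \theta}{3} + \frac{4}{3} \right)}.

For F(\theta) to be correct the identity F'(\theta) - f(\theta) = 0 must hold.
Check: d/d\theta[- 3 p \theta + \sqrt{3} \sqrt{3 \theta^{2} + 1} - \cos{\left(\frac{5 \theta^{3}}{2} - \frac{4 \theta}{3} + \frac{4}{3} \right)}] = \frac{- 18 p \sqrt{3 \theta^{2} + 1} + 45 \theta^{2} \sqrt{3 \theta^{2} + 1} \sin{\left(\frac{5 \theta^{3}}{2} - \frac{4 \theta}{3} + \frac{4}{3} \right)} + 18 \sqrt{3} \theta - 8 \sqrt{3 \theta^{2} + 1} \sin{\left(\frac{5 \theta^{3}}{2} - \frac{4 \theta}{3} + \frac{4}{3} \right)}}{6 \sqrt{3 \theta^{2} + 1}} = f(\theta).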